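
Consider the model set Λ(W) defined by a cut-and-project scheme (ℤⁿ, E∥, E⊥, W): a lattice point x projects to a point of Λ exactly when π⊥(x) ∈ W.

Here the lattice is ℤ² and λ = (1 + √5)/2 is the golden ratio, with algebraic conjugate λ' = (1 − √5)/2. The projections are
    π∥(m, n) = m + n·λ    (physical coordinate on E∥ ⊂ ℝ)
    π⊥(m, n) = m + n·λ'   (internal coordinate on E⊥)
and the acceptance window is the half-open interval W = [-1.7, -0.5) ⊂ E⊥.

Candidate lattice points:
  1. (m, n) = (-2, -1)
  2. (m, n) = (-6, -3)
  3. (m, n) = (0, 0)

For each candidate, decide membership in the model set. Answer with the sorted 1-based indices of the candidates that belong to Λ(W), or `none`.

λ' = (1−√5)/2 ≈ -0.6180.
candidate 1: (m,n)=(-2,-1) → π∥ = -2-1·λ ≈ -3.6180, π⊥ = -2-1·λ' ≈ -1.3820 ∈ [-1.7, -0.5) ⇒ IN Λ
candidate 2: (m,n)=(-6,-3) → π∥ = -6-3·λ ≈ -10.8541, π⊥ = -6-3·λ' ≈ -4.1459 ∉ [-1.7, -0.5) ⇒ out
candidate 3: (m,n)=(0,0) → π∥ = 0+0·λ ≈ 0.0000, π⊥ = 0+0·λ' ≈ 0.0000 ∉ [-1.7, -0.5) ⇒ out

1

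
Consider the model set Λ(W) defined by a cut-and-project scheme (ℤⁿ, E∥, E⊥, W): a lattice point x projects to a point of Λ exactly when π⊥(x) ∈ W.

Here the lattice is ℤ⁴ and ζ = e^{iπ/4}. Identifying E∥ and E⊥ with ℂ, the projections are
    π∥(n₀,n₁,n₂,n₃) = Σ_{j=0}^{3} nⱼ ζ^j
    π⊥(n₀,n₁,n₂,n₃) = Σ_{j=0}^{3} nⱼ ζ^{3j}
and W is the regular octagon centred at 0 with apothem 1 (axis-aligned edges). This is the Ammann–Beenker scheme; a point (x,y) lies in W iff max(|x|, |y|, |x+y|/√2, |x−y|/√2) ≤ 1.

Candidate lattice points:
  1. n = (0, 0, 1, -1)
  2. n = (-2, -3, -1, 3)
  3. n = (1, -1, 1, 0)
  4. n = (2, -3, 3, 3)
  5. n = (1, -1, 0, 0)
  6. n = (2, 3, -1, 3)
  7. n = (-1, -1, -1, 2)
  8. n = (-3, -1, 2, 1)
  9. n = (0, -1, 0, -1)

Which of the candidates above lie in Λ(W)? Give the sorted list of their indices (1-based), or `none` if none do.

π⊥(n) = n₀ + n₁ζ³ + n₂ζ⁶ + n₃ζ⁹ where ζ = e^{iπ/4}.
candidate 1: n = (0, 0, 1, -1) → π⊥ ≈ (-0.7071, -1.7071); max(|x|,|y|,|x±y|/√2) = 1.7071 > 1 ⇒ ∉ W
candidate 2: n = (-2, -3, -1, 3) → π⊥ ≈ (+2.2426, +1.0000); max(|x|,|y|,|x±y|/√2) = 2.2929 > 1 ⇒ ∉ W
candidate 3: n = (1, -1, 1, 0) → π⊥ ≈ (+1.7071, -1.7071); max(|x|,|y|,|x±y|/√2) = 2.4142 > 1 ⇒ ∉ W
candidate 4: n = (2, -3, 3, 3) → π⊥ ≈ (+6.2426, -3.0000); max(|x|,|y|,|x±y|/√2) = 6.5355 > 1 ⇒ ∉ W
candidate 5: n = (1, -1, 0, 0) → π⊥ ≈ (+1.7071, -0.7071); max(|x|,|y|,|x±y|/√2) = 1.7071 > 1 ⇒ ∉ W
candidate 6: n = (2, 3, -1, 3) → π⊥ ≈ (+2.0000, +5.2426); max(|x|,|y|,|x±y|/√2) = 5.2426 > 1 ⇒ ∉ W
candidate 7: n = (-1, -1, -1, 2) → π⊥ ≈ (+1.1213, +1.7071); max(|x|,|y|,|x±y|/√2) = 2.0000 > 1 ⇒ ∉ W
candidate 8: n = (-3, -1, 2, 1) → π⊥ ≈ (-1.5858, -2.0000); max(|x|,|y|,|x±y|/√2) = 2.5355 > 1 ⇒ ∉ W
candidate 9: n = (0, -1, 0, -1) → π⊥ ≈ (+0.0000, -1.4142); max(|x|,|y|,|x±y|/√2) = 1.4142 > 1 ⇒ ∉ W

none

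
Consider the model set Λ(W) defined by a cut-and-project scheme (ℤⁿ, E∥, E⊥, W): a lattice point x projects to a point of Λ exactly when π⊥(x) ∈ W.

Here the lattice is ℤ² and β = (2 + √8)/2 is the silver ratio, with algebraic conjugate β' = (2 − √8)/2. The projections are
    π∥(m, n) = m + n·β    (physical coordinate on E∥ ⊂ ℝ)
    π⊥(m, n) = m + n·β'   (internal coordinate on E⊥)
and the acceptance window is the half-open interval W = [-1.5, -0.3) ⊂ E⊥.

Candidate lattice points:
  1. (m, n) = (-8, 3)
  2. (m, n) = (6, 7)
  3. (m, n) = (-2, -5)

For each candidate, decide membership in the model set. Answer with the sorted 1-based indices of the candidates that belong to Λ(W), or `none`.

Numerically β ≈ 2.414214 and β' = −1/β ≈ -0.414214.
candidate 1: (m,n)=(-8,3) → π∥ = -8+3·β ≈ -0.757359, π⊥ = -8+3·β' ≈ -9.242641 ∉ [-1.5, -0.3) ⇒ out
candidate 2: (m,n)=(6,7) → π∥ = 6+7·β ≈ 22.899495, π⊥ = 6+7·β' ≈ 3.100505 ∉ [-1.5, -0.3) ⇒ out
candidate 3: (m,n)=(-2,-5) → π∥ = -2-5·β ≈ -14.071068, π⊥ = -2-5·β' ≈ 0.071068 ∉ [-1.5, -0.3) ⇒ out

none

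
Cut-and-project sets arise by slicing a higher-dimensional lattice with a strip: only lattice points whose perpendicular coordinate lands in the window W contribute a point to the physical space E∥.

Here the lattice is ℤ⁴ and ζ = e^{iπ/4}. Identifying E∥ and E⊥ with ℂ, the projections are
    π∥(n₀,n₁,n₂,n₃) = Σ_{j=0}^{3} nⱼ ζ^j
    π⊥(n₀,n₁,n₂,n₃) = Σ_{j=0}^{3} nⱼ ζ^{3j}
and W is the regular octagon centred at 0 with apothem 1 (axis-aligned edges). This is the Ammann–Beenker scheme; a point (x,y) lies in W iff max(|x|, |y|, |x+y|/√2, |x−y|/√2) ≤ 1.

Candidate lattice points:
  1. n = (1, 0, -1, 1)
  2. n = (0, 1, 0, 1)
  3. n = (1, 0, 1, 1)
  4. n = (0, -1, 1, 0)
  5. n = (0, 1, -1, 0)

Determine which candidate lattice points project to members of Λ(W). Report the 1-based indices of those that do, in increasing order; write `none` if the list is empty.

Internal map: ζ^{3j} for j=0..3 gives (1,0), (−√2/2,√2/2), (0,−1), (√2/2,√2/2).
candidate 1: n = (1, 0, -1, 1) → π⊥ ≈ (+1.70711, +1.70711); max(|x|,|y|,|x±y|/√2) = 2.41421 > 1 ⇒ ∉ W
candidate 2: n = (0, 1, 0, 1) → π⊥ ≈ (+0.00000, +1.41421); max(|x|,|y|,|x±y|/√2) = 1.41421 > 1 ⇒ ∉ W
candidate 3: n = (1, 0, 1, 1) → π⊥ ≈ (+1.70711, -0.29289); max(|x|,|y|,|x±y|/√2) = 1.70711 > 1 ⇒ ∉ W
candidate 4: n = (0, -1, 1, 0) → π⊥ ≈ (+0.70711, -1.70711); max(|x|,|y|,|x±y|/√2) = 1.70711 > 1 ⇒ ∉ W
candidate 5: n = (0, 1, -1, 0) → π⊥ ≈ (-0.70711, +1.70711); max(|x|,|y|,|x±y|/√2) = 1.70711 > 1 ⇒ ∉ W

none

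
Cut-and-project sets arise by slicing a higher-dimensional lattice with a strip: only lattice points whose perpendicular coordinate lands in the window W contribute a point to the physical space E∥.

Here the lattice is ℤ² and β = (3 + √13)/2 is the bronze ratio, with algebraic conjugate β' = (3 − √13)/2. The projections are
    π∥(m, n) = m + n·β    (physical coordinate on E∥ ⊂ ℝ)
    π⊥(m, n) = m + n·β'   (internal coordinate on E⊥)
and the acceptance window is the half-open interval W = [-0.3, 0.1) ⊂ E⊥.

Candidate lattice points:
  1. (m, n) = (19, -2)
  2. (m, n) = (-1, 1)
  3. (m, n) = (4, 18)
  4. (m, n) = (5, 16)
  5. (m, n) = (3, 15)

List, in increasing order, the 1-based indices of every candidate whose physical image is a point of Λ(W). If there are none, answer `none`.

none

Compute β' = (3−√13)/2 = -0.30278, so π⊥(m,n) = m -0.30278·n.
candidate 1: (m,n)=(19,-2) → π∥ = 19-2·β ≈ 12.39445, π⊥ = 19-2·β' ≈ 19.60555 ∉ [-0.3, 0.1) ⇒ out
candidate 2: (m,n)=(-1,1) → π∥ = -1+1·β ≈ 2.30278, π⊥ = -1+1·β' ≈ -1.30278 ∉ [-0.3, 0.1) ⇒ out
candidate 3: (m,n)=(4,18) → π∥ = 4+18·β ≈ 63.44996, π⊥ = 4+18·β' ≈ -1.44996 ∉ [-0.3, 0.1) ⇒ out
candidate 4: (m,n)=(5,16) → π∥ = 5+16·β ≈ 57.84441, π⊥ = 5+16·β' ≈ 0.15559 ∉ [-0.3, 0.1) ⇒ out
candidate 5: (m,n)=(3,15) → π∥ = 3+15·β ≈ 52.54163, π⊥ = 3+15·β' ≈ -1.54163 ∉ [-0.3, 0.1) ⇒ out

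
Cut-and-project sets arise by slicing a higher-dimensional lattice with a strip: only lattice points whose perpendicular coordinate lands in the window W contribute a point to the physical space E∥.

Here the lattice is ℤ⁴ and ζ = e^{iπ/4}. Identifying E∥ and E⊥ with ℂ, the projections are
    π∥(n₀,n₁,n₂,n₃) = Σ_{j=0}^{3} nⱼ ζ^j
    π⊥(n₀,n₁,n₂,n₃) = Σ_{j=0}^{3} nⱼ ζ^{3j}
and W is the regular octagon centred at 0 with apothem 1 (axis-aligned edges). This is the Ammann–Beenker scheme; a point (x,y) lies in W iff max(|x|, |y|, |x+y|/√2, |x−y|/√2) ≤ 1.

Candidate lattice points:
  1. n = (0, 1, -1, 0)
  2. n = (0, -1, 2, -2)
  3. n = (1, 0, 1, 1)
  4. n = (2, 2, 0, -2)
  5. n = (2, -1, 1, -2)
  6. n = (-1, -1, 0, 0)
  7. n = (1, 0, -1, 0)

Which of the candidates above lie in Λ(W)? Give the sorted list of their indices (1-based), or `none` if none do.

4, 6

π⊥(n) = n₀ + n₁ζ³ + n₂ζ⁶ + n₃ζ⁹ where ζ = e^{iπ/4}.
#1 (0, 1, -1, 0): internal (-0.7071, 1.7071); octagon support 1.7071 vs apothem 1 → ∉ W
#2 (0, -1, 2, -2): internal (-0.7071, -4.1213); octagon support 4.1213 vs apothem 1 → ∉ W
#3 (1, 0, 1, 1): internal (1.7071, -0.2929); octagon support 1.7071 vs apothem 1 → ∉ W
#4 (2, 2, 0, -2): internal (-0.8284, 0.0000); octagon support 0.8284 vs apothem 1 → ∈ W
#5 (2, -1, 1, -2): internal (1.2929, -3.1213); octagon support 3.1213 vs apothem 1 → ∉ W
#6 (-1, -1, 0, 0): internal (-0.2929, -0.7071); octagon support 0.7071 vs apothem 1 → ∈ W
#7 (1, 0, -1, 0): internal (1.0000, 1.0000); octagon support 1.4142 vs apothem 1 → ∉ W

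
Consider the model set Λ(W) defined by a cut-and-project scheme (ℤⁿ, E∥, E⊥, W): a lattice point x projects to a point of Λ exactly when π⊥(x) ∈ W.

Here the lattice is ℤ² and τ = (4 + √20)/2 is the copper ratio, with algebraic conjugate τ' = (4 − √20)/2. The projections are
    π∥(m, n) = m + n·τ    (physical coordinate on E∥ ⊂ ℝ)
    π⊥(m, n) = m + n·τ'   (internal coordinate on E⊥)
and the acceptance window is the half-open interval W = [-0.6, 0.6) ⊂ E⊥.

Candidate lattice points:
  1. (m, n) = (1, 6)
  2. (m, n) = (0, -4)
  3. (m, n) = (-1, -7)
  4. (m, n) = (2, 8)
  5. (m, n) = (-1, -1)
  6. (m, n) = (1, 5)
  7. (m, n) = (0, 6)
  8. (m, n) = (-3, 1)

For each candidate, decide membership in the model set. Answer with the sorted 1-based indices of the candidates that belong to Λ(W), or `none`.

Numerically τ ≈ 4.23607 and τ' = −1/τ ≈ -0.23607.
[1] lift (1,6): star map gives -0.41641; window check -0.6 ≤ -0.41641 < 0.6 is true → IN Λ
[2] lift (0,-4): star map gives 0.94427; window check -0.6 ≤ 0.94427 < 0.6 is false → out
[3] lift (-1,-7): star map gives 0.65248; window check -0.6 ≤ 0.65248 < 0.6 is false → out
[4] lift (2,8): star map gives 0.11146; window check -0.6 ≤ 0.11146 < 0.6 is true → IN Λ
[5] lift (-1,-1): star map gives -0.76393; window check -0.6 ≤ -0.76393 < 0.6 is false → out
[6] lift (1,5): star map gives -0.18034; window check -0.6 ≤ -0.18034 < 0.6 is true → IN Λ
[7] lift (0,6): star map gives -1.41641; window check -0.6 ≤ -1.41641 < 0.6 is false → out
[8] lift (-3,1): star map gives -3.23607; window check -0.6 ≤ -3.23607 < 0.6 is false → out

1, 4, 6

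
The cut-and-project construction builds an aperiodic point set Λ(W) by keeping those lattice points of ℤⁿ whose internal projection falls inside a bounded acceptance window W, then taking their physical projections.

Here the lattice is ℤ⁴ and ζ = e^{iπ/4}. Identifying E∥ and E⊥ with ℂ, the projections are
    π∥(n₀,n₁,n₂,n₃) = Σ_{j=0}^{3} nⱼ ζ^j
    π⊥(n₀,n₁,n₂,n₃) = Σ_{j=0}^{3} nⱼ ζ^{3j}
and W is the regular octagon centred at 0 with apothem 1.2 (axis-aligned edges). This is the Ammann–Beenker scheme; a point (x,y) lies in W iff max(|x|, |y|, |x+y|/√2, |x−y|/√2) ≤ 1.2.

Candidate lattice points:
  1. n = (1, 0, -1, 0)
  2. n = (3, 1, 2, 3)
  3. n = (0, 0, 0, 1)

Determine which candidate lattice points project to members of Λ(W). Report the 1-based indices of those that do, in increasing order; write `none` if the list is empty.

With ζ = e^{iπ/4} the internal vectors are ζ^0,ζ^3,ζ^6,ζ^9.
candidate 1: n = (1, 0, -1, 0) → π⊥ ≈ (+1.000000, +1.000000); max(|x|,|y|,|x±y|/√2) = 1.414214 > 1.2 ⇒ ∉ W
candidate 2: n = (3, 1, 2, 3) → π⊥ ≈ (+4.414214, +0.828427); max(|x|,|y|,|x±y|/√2) = 4.414214 > 1.2 ⇒ ∉ W
candidate 3: n = (0, 0, 0, 1) → π⊥ ≈ (+0.707107, +0.707107); max(|x|,|y|,|x±y|/√2) = 1.000000 ≤ 1.2 ⇒ ∈ W

3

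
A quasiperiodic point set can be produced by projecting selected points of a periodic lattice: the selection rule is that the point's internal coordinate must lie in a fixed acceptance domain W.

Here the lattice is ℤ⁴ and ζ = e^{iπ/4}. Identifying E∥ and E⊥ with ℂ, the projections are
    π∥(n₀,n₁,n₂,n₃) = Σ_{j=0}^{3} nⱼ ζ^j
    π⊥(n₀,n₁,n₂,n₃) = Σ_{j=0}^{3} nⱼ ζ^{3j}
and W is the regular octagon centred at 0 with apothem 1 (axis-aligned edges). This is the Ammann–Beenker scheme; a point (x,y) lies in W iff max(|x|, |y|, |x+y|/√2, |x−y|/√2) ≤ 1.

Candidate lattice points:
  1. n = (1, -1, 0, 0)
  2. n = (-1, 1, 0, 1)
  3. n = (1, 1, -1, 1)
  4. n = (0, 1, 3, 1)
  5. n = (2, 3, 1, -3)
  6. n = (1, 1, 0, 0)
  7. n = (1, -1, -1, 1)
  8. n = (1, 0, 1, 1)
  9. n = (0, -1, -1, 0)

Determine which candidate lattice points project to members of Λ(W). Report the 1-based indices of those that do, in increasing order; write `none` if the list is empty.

6, 9

Internal map: ζ^{3j} for j=0..3 gives (1,0), (−√2/2,√2/2), (0,−1), (√2/2,√2/2).
#1 (1, -1, 0, 0): internal (1.7071, -0.7071); octagon support 1.7071 vs apothem 1 → ∉ W
#2 (-1, 1, 0, 1): internal (-1.0000, 1.4142); octagon support 1.7071 vs apothem 1 → ∉ W
#3 (1, 1, -1, 1): internal (1.0000, 2.4142); octagon support 2.4142 vs apothem 1 → ∉ W
#4 (0, 1, 3, 1): internal (0.0000, -1.5858); octagon support 1.5858 vs apothem 1 → ∉ W
#5 (2, 3, 1, -3): internal (-2.2426, -1.0000); octagon support 2.2929 vs apothem 1 → ∉ W
#6 (1, 1, 0, 0): internal (0.2929, 0.7071); octagon support 0.7071 vs apothem 1 → ∈ W
#7 (1, -1, -1, 1): internal (2.4142, 1.0000); octagon support 2.4142 vs apothem 1 → ∉ W
#8 (1, 0, 1, 1): internal (1.7071, -0.2929); octagon support 1.7071 vs apothem 1 → ∉ W
#9 (0, -1, -1, 0): internal (0.7071, 0.2929); octagon support 0.7071 vs apothem 1 → ∈ W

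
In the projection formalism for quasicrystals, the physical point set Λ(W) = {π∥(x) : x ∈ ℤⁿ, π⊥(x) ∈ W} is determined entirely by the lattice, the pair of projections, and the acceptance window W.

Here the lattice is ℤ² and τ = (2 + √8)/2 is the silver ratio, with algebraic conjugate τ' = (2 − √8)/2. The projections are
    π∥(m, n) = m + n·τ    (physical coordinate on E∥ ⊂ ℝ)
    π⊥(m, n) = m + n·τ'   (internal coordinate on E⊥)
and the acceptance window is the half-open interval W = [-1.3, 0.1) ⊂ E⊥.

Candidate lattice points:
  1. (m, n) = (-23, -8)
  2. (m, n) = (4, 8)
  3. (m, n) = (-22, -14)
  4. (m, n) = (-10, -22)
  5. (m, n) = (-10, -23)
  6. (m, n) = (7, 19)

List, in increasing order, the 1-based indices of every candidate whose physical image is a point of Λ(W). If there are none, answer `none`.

4, 5, 6

τ' = (2−√8)/2 ≈ -0.414214.
[1] lift (-23,-8): star map gives -19.686292; window check -1.3 ≤ -19.686292 < 0.1 is false → out
[2] lift (4,8): star map gives 0.686292; window check -1.3 ≤ 0.686292 < 0.1 is false → out
[3] lift (-22,-14): star map gives -16.201010; window check -1.3 ≤ -16.201010 < 0.1 is false → out
[4] lift (-10,-22): star map gives -0.887302; window check -1.3 ≤ -0.887302 < 0.1 is true → IN Λ
[5] lift (-10,-23): star map gives -0.473088; window check -1.3 ≤ -0.473088 < 0.1 is true → IN Λ
[6] lift (7,19): star map gives -0.870058; window check -1.3 ≤ -0.870058 < 0.1 is true → IN Λ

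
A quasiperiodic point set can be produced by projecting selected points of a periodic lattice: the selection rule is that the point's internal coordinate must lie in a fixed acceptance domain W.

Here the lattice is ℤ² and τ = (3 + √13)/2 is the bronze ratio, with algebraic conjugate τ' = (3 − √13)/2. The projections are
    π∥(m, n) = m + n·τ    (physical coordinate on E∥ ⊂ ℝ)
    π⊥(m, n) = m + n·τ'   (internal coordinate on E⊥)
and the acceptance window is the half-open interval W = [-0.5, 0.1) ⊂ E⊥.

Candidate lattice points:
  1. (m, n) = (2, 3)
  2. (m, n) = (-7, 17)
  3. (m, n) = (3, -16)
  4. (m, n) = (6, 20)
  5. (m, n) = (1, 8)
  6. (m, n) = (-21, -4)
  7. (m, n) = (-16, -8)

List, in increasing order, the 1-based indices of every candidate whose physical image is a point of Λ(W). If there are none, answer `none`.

4

τ' = (3−√13)/2 ≈ -0.30278.
[1] lift (2,3): star map gives 1.09167; window check -0.5 ≤ 1.09167 < 0.1 is false → out
[2] lift (-7,17): star map gives -12.14719; window check -0.5 ≤ -12.14719 < 0.1 is false → out
[3] lift (3,-16): star map gives 7.84441; window check -0.5 ≤ 7.84441 < 0.1 is false → out
[4] lift (6,20): star map gives -0.05551; window check -0.5 ≤ -0.05551 < 0.1 is true → IN Λ
[5] lift (1,8): star map gives -1.42221; window check -0.5 ≤ -1.42221 < 0.1 is false → out
[6] lift (-21,-4): star map gives -19.78890; window check -0.5 ≤ -19.78890 < 0.1 is false → out
[7] lift (-16,-8): star map gives -13.57779; window check -0.5 ≤ -13.57779 < 0.1 is false → out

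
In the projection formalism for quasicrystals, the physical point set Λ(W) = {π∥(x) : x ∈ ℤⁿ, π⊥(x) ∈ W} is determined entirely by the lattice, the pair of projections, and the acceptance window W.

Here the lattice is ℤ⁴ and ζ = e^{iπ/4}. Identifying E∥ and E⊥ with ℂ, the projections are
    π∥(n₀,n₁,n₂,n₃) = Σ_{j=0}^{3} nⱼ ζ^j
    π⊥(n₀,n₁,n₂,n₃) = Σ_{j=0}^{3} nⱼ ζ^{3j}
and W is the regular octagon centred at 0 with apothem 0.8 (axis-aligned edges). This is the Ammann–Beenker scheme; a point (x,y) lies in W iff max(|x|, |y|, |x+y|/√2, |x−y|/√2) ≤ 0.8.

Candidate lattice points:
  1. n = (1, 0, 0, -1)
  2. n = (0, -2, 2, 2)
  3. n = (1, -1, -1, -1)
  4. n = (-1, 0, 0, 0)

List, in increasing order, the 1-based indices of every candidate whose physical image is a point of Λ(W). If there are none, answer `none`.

1

With ζ = e^{iπ/4} the internal vectors are ζ^0,ζ^3,ζ^6,ζ^9.
#1 (1, 0, 0, -1): internal (0.29289, -0.70711); octagon support 0.70711 vs apothem 0.8 → ∈ W
#2 (0, -2, 2, 2): internal (2.82843, -2.00000); octagon support 3.41421 vs apothem 0.8 → ∉ W
#3 (1, -1, -1, -1): internal (1.00000, -0.41421); octagon support 1.00000 vs apothem 0.8 → ∉ W
#4 (-1, 0, 0, 0): internal (-1.00000, 0.00000); octagon support 1.00000 vs apothem 0.8 → ∉ W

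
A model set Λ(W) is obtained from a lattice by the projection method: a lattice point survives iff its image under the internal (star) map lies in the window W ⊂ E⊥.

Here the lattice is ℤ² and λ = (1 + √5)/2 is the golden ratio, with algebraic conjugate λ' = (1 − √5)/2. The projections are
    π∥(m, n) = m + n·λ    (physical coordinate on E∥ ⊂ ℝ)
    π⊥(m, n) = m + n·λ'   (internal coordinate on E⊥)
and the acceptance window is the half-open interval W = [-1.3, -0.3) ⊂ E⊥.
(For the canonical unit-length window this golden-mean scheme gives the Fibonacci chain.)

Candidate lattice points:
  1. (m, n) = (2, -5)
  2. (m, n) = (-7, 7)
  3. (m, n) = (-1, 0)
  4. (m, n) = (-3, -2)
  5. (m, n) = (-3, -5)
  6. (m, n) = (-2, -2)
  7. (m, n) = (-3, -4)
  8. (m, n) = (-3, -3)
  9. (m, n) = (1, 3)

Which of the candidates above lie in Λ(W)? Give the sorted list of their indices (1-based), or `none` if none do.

Numerically λ ≈ 1.61803 and λ' = −1/λ ≈ -0.61803.
candidate 1: (m,n)=(2,-5) → π∥ = 2-5·λ ≈ -6.09017, π⊥ = 2-5·λ' ≈ 5.09017 ∉ [-1.3, -0.3) ⇒ out
candidate 2: (m,n)=(-7,7) → π∥ = -7+7·λ ≈ 4.32624, π⊥ = -7+7·λ' ≈ -11.32624 ∉ [-1.3, -0.3) ⇒ out
candidate 3: (m,n)=(-1,0) → π∥ = -1+0·λ ≈ -1.00000, π⊥ = -1+0·λ' ≈ -1.00000 ∈ [-1.3, -0.3) ⇒ IN Λ
candidate 4: (m,n)=(-3,-2) → π∥ = -3-2·λ ≈ -6.23607, π⊥ = -3-2·λ' ≈ -1.76393 ∉ [-1.3, -0.3) ⇒ out
candidate 5: (m,n)=(-3,-5) → π∥ = -3-5·λ ≈ -11.09017, π⊥ = -3-5·λ' ≈ 0.09017 ∉ [-1.3, -0.3) ⇒ out
candidate 6: (m,n)=(-2,-2) → π∥ = -2-2·λ ≈ -5.23607, π⊥ = -2-2·λ' ≈ -0.76393 ∈ [-1.3, -0.3) ⇒ IN Λ
candidate 7: (m,n)=(-3,-4) → π∥ = -3-4·λ ≈ -9.47214, π⊥ = -3-4·λ' ≈ -0.52786 ∈ [-1.3, -0.3) ⇒ IN Λ
candidate 8: (m,n)=(-3,-3) → π∥ = -3-3·λ ≈ -7.85410, π⊥ = -3-3·λ' ≈ -1.14590 ∈ [-1.3, -0.3) ⇒ IN Λ
candidate 9: (m,n)=(1,3) → π∥ = 1+3·λ ≈ 5.85410, π⊥ = 1+3·λ' ≈ -0.85410 ∈ [-1.3, -0.3) ⇒ IN Λ

3, 6, 7, 8, 9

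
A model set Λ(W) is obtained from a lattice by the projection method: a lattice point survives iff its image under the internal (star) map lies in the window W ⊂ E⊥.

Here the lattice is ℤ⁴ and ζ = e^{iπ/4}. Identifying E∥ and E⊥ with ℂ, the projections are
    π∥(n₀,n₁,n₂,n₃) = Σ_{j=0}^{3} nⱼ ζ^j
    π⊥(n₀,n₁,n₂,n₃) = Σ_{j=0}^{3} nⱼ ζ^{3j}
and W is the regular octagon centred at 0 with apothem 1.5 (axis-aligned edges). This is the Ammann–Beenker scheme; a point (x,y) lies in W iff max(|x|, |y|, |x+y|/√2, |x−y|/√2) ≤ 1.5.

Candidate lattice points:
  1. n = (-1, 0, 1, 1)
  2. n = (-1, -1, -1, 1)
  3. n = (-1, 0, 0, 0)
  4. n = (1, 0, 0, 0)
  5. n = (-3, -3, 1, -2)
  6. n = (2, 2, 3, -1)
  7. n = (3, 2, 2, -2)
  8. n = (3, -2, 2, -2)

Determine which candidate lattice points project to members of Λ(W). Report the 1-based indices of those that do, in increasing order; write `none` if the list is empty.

1, 2, 3, 4

With ζ = e^{iπ/4} the internal vectors are ζ^0,ζ^3,ζ^6,ζ^9.
candidate 1: n = (-1, 0, 1, 1) → π⊥ ≈ (-0.29289, -0.29289); max(|x|,|y|,|x±y|/√2) = 0.41421 ≤ 1.5 ⇒ ∈ W
candidate 2: n = (-1, -1, -1, 1) → π⊥ ≈ (+0.41421, +1.00000); max(|x|,|y|,|x±y|/√2) = 1.00000 ≤ 1.5 ⇒ ∈ W
candidate 3: n = (-1, 0, 0, 0) → π⊥ ≈ (-1.00000, +0.00000); max(|x|,|y|,|x±y|/√2) = 1.00000 ≤ 1.5 ⇒ ∈ W
candidate 4: n = (1, 0, 0, 0) → π⊥ ≈ (+1.00000, +0.00000); max(|x|,|y|,|x±y|/√2) = 1.00000 ≤ 1.5 ⇒ ∈ W
candidate 5: n = (-3, -3, 1, -2) → π⊥ ≈ (-2.29289, -4.53553); max(|x|,|y|,|x±y|/√2) = 4.82843 > 1.5 ⇒ ∉ W
candidate 6: n = (2, 2, 3, -1) → π⊥ ≈ (-0.12132, -2.29289); max(|x|,|y|,|x±y|/√2) = 2.29289 > 1.5 ⇒ ∉ W
candidate 7: n = (3, 2, 2, -2) → π⊥ ≈ (+0.17157, -2.00000); max(|x|,|y|,|x±y|/√2) = 2.00000 > 1.5 ⇒ ∉ W
candidate 8: n = (3, -2, 2, -2) → π⊥ ≈ (+3.00000, -4.82843); max(|x|,|y|,|x±y|/√2) = 5.53553 > 1.5 ⇒ ∉ W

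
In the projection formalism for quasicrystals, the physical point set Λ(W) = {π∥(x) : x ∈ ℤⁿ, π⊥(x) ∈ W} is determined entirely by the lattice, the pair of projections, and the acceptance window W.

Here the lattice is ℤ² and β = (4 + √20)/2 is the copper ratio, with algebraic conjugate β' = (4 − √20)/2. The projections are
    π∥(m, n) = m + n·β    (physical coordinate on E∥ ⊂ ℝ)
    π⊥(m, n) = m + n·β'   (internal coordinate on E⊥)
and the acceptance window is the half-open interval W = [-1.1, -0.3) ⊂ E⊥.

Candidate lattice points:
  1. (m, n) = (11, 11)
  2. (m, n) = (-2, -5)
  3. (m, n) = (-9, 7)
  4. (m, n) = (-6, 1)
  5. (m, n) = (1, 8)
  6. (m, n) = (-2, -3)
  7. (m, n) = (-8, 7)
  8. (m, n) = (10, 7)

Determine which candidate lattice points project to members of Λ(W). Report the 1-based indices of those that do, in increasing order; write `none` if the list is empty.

2, 5

Numerically β ≈ 4.2361 and β' = −1/β ≈ -0.2361.
[1] lift (11,11): star map gives 8.4033; window check -1.1 ≤ 8.4033 < -0.3 is false → out
[2] lift (-2,-5): star map gives -0.8197; window check -1.1 ≤ -0.8197 < -0.3 is true → IN Λ
[3] lift (-9,7): star map gives -10.6525; window check -1.1 ≤ -10.6525 < -0.3 is false → out
[4] lift (-6,1): star map gives -6.2361; window check -1.1 ≤ -6.2361 < -0.3 is false → out
[5] lift (1,8): star map gives -0.8885; window check -1.1 ≤ -0.8885 < -0.3 is true → IN Λ
[6] lift (-2,-3): star map gives -1.2918; window check -1.1 ≤ -1.2918 < -0.3 is false → out
[7] lift (-8,7): star map gives -9.6525; window check -1.1 ≤ -9.6525 < -0.3 is false → out
[8] lift (10,7): star map gives 8.3475; window check -1.1 ≤ 8.3475 < -0.3 is false → out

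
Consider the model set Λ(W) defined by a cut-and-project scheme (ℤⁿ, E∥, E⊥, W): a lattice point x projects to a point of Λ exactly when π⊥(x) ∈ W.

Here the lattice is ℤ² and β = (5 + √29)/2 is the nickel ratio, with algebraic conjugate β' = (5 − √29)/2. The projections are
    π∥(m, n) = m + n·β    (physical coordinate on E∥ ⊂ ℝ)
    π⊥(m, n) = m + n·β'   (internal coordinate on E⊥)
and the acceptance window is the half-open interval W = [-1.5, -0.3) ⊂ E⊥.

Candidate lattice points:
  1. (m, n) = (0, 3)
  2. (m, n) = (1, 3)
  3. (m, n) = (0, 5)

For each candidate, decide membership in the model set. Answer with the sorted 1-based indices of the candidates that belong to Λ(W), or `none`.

1, 3

Compute β' = (5−√29)/2 = -0.192582, so π⊥(m,n) = m -0.192582·n.
candidate 1: (m,n)=(0,3) → π∥ = 0+3·β ≈ 15.577747, π⊥ = 0+3·β' ≈ -0.577747 ∈ [-1.5, -0.3) ⇒ IN Λ
candidate 2: (m,n)=(1,3) → π∥ = 1+3·β ≈ 16.577747, π⊥ = 1+3·β' ≈ 0.422253 ∉ [-1.5, -0.3) ⇒ out
candidate 3: (m,n)=(0,5) → π∥ = 0+5·β ≈ 25.962912, π⊥ = 0+5·β' ≈ -0.962912 ∈ [-1.5, -0.3) ⇒ IN Λ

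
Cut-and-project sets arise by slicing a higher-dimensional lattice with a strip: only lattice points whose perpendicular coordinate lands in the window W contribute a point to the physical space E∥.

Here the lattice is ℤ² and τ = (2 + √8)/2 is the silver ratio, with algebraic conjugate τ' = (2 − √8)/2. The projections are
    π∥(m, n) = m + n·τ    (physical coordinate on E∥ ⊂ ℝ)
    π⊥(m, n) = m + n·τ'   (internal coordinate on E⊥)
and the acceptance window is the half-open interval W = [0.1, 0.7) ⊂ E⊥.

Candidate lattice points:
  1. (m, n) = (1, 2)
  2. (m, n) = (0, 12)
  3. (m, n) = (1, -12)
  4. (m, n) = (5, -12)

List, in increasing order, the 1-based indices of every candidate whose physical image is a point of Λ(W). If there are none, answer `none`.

Compute τ' = (2−√8)/2 = -0.4142, so π⊥(m,n) = m -0.4142·n.
#1 (1,2): internal coord 1 + (2)·τ' = +0.1716; +0.1716 ∈ [0.1, 0.7) → IN Λ
#2 (0,12): internal coord 0 + (12)·τ' = -4.9706; -4.9706 ∉ [0.1, 0.7) → out
#3 (1,-12): internal coord 1 + (-12)·τ' = +5.9706; +5.9706 ∉ [0.1, 0.7) → out
#4 (5,-12): internal coord 5 + (-12)·τ' = +9.9706; +9.9706 ∉ [0.1, 0.7) → out

1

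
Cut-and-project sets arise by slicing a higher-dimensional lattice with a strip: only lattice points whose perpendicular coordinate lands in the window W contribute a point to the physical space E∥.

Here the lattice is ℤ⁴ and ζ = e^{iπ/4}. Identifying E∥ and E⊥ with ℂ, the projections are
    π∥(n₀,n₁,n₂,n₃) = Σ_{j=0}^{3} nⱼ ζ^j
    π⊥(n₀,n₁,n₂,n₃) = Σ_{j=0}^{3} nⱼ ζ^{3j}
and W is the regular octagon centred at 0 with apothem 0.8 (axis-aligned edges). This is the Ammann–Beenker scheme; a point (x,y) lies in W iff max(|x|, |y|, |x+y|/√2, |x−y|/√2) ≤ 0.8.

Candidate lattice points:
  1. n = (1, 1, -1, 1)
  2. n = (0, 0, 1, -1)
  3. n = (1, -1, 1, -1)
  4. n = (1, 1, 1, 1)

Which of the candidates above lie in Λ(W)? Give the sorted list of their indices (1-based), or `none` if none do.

With ζ = e^{iπ/4} the internal vectors are ζ^0,ζ^3,ζ^6,ζ^9.
#1 (1, 1, -1, 1): internal (1.00000, 2.41421); octagon support 2.41421 vs apothem 0.8 → ∉ W
#2 (0, 0, 1, -1): internal (-0.70711, -1.70711); octagon support 1.70711 vs apothem 0.8 → ∉ W
#3 (1, -1, 1, -1): internal (1.00000, -2.41421); octagon support 2.41421 vs apothem 0.8 → ∉ W
#4 (1, 1, 1, 1): internal (1.00000, 0.41421); octagon support 1.00000 vs apothem 0.8 → ∉ W

none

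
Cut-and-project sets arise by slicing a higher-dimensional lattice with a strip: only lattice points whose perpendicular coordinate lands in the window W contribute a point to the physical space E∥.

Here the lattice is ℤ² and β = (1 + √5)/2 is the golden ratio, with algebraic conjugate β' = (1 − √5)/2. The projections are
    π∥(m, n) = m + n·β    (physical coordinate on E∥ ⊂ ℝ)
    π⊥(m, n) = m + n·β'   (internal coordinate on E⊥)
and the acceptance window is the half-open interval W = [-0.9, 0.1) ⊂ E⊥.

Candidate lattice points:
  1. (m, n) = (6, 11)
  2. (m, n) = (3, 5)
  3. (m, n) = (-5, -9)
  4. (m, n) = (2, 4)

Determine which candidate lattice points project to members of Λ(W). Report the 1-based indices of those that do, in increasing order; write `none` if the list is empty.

Compute β' = (1−√5)/2 = -0.618034, so π⊥(m,n) = m -0.618034·n.
candidate 1: (m,n)=(6,11) → π∥ = 6+11·β ≈ 23.798374, π⊥ = 6+11·β' ≈ -0.798374 ∈ [-0.9, 0.1) ⇒ IN Λ
candidate 2: (m,n)=(3,5) → π∥ = 3+5·β ≈ 11.090170, π⊥ = 3+5·β' ≈ -0.090170 ∈ [-0.9, 0.1) ⇒ IN Λ
candidate 3: (m,n)=(-5,-9) → π∥ = -5-9·β ≈ -19.562306, π⊥ = -5-9·β' ≈ 0.562306 ∉ [-0.9, 0.1) ⇒ out
candidate 4: (m,n)=(2,4) → π∥ = 2+4·β ≈ 8.472136, π⊥ = 2+4·β' ≈ -0.472136 ∈ [-0.9, 0.1) ⇒ IN Λ

1, 2, 4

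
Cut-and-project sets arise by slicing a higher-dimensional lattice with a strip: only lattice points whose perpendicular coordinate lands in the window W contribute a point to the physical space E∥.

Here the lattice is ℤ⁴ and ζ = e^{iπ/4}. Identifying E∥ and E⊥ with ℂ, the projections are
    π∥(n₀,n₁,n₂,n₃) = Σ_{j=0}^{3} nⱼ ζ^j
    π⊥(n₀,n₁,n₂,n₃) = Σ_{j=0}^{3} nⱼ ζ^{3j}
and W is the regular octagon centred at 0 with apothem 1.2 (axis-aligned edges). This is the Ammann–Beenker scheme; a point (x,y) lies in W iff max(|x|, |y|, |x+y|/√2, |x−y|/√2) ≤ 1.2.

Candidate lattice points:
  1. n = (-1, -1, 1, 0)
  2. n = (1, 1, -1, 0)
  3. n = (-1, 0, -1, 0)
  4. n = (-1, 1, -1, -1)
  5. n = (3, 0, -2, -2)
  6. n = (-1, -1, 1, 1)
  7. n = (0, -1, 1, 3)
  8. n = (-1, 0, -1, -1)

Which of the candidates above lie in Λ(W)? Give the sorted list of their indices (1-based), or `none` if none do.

6

Internal map: ζ^{3j} for j=0..3 gives (1,0), (−√2/2,√2/2), (0,−1), (√2/2,√2/2).
candidate 1: n = (-1, -1, 1, 0) → π⊥ ≈ (-0.2929, -1.7071); max(|x|,|y|,|x±y|/√2) = 1.7071 > 1.2 ⇒ ∉ W
candidate 2: n = (1, 1, -1, 0) → π⊥ ≈ (+0.2929, +1.7071); max(|x|,|y|,|x±y|/√2) = 1.7071 > 1.2 ⇒ ∉ W
candidate 3: n = (-1, 0, -1, 0) → π⊥ ≈ (-1.0000, +1.0000); max(|x|,|y|,|x±y|/√2) = 1.4142 > 1.2 ⇒ ∉ W
candidate 4: n = (-1, 1, -1, -1) → π⊥ ≈ (-2.4142, +1.0000); max(|x|,|y|,|x±y|/√2) = 2.4142 > 1.2 ⇒ ∉ W
candidate 5: n = (3, 0, -2, -2) → π⊥ ≈ (+1.5858, +0.5858); max(|x|,|y|,|x±y|/√2) = 1.5858 > 1.2 ⇒ ∉ W
candidate 6: n = (-1, -1, 1, 1) → π⊥ ≈ (+0.4142, -1.0000); max(|x|,|y|,|x±y|/√2) = 1.0000 ≤ 1.2 ⇒ ∈ W
candidate 7: n = (0, -1, 1, 3) → π⊥ ≈ (+2.8284, +0.4142); max(|x|,|y|,|x±y|/√2) = 2.8284 > 1.2 ⇒ ∉ W
candidate 8: n = (-1, 0, -1, -1) → π⊥ ≈ (-1.7071, +0.2929); max(|x|,|y|,|x±y|/√2) = 1.7071 > 1.2 ⇒ ∉ W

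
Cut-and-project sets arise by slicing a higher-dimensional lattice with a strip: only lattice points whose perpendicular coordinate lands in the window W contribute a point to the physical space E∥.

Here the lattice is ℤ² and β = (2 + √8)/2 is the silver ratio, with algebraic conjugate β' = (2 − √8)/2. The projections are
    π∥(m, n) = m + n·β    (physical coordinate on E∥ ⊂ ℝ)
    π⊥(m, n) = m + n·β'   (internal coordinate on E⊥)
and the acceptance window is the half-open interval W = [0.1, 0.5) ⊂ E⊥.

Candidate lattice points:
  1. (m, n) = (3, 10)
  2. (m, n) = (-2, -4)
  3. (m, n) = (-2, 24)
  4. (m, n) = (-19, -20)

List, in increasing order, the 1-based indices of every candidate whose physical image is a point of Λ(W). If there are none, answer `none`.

Compute β' = (2−√8)/2 = -0.414214, so π⊥(m,n) = m -0.414214·n.
[1] lift (3,10): star map gives -1.142136; window check 0.1 ≤ -1.142136 < 0.5 is false → out
[2] lift (-2,-4): star map gives -0.343146; window check 0.1 ≤ -0.343146 < 0.5 is false → out
[3] lift (-2,24): star map gives -11.941125; window check 0.1 ≤ -11.941125 < 0.5 is false → out
[4] lift (-19,-20): star map gives -10.715729; window check 0.1 ≤ -10.715729 < 0.5 is false → out

none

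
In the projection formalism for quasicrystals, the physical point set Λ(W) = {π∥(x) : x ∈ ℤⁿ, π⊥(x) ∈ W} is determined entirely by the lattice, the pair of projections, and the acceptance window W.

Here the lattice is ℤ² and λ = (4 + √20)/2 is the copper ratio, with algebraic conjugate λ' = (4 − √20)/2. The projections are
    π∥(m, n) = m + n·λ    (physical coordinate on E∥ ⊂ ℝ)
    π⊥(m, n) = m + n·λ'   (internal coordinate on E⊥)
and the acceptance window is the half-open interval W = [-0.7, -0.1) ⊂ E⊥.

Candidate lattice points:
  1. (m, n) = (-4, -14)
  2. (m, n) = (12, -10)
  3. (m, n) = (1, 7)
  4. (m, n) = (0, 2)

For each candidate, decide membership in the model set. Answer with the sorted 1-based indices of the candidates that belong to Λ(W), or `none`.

Compute λ' = (4−√20)/2 = -0.236068, so π⊥(m,n) = m -0.236068·n.
[1] lift (-4,-14): star map gives -0.695048; window check -0.7 ≤ -0.695048 < -0.1 is true → IN Λ
[2] lift (12,-10): star map gives 14.360680; window check -0.7 ≤ 14.360680 < -0.1 is false → out
[3] lift (1,7): star map gives -0.652476; window check -0.7 ≤ -0.652476 < -0.1 is true → IN Λ
[4] lift (0,2): star map gives -0.472136; window check -0.7 ≤ -0.472136 < -0.1 is true → IN Λ

1, 3, 4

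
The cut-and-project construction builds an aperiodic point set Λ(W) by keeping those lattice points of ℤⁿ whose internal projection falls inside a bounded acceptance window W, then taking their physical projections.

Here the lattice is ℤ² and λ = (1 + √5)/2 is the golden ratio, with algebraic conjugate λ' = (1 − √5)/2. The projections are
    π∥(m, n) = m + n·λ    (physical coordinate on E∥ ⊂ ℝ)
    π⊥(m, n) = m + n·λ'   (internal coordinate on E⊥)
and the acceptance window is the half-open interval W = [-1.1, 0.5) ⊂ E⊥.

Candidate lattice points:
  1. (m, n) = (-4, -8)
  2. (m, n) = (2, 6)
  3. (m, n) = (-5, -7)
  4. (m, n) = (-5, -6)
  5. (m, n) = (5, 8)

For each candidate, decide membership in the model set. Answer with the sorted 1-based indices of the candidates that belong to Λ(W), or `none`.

Compute λ' = (1−√5)/2 = -0.6180, so π⊥(m,n) = m -0.6180·n.
#1 (-4,-8): internal coord -4 + (-8)·λ' = +0.9443; +0.9443 ∉ [-1.1, 0.5) → out
#2 (2,6): internal coord 2 + (6)·λ' = -1.7082; -1.7082 ∉ [-1.1, 0.5) → out
#3 (-5,-7): internal coord -5 + (-7)·λ' = -0.6738; -0.6738 ∈ [-1.1, 0.5) → IN Λ
#4 (-5,-6): internal coord -5 + (-6)·λ' = -1.2918; -1.2918 ∉ [-1.1, 0.5) → out
#5 (5,8): internal coord 5 + (8)·λ' = +0.0557; +0.0557 ∈ [-1.1, 0.5) → IN Λ

3, 5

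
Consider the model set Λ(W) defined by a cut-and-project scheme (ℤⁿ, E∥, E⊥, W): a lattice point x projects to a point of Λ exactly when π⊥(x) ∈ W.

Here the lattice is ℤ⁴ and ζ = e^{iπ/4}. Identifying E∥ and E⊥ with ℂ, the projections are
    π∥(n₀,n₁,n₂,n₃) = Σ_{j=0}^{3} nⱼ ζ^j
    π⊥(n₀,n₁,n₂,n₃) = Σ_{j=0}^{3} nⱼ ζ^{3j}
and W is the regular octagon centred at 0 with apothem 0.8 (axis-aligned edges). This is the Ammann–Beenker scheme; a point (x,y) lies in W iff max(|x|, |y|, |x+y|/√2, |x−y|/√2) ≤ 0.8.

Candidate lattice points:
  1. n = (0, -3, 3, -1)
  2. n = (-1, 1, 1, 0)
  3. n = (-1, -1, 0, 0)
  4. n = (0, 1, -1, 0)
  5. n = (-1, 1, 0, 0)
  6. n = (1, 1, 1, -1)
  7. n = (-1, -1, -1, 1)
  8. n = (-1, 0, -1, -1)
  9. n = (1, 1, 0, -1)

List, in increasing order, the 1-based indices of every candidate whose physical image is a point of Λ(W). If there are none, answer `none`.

3, 9

π⊥(n) = n₀ + n₁ζ³ + n₂ζ⁶ + n₃ζ⁹ where ζ = e^{iπ/4}.
candidate 1: n = (0, -3, 3, -1) → π⊥ ≈ (+1.41421, -5.82843); max(|x|,|y|,|x±y|/√2) = 5.82843 > 0.8 ⇒ ∉ W
candidate 2: n = (-1, 1, 1, 0) → π⊥ ≈ (-1.70711, -0.29289); max(|x|,|y|,|x±y|/√2) = 1.70711 > 0.8 ⇒ ∉ W
candidate 3: n = (-1, -1, 0, 0) → π⊥ ≈ (-0.29289, -0.70711); max(|x|,|y|,|x±y|/√2) = 0.70711 ≤ 0.8 ⇒ ∈ W
candidate 4: n = (0, 1, -1, 0) → π⊥ ≈ (-0.70711, +1.70711); max(|x|,|y|,|x±y|/√2) = 1.70711 > 0.8 ⇒ ∉ W
candidate 5: n = (-1, 1, 0, 0) → π⊥ ≈ (-1.70711, +0.70711); max(|x|,|y|,|x±y|/√2) = 1.70711 > 0.8 ⇒ ∉ W
candidate 6: n = (1, 1, 1, -1) → π⊥ ≈ (-0.41421, -1.00000); max(|x|,|y|,|x±y|/√2) = 1.00000 > 0.8 ⇒ ∉ W
candidate 7: n = (-1, -1, -1, 1) → π⊥ ≈ (+0.41421, +1.00000); max(|x|,|y|,|x±y|/√2) = 1.00000 > 0.8 ⇒ ∉ W
candidate 8: n = (-1, 0, -1, -1) → π⊥ ≈ (-1.70711, +0.29289); max(|x|,|y|,|x±y|/√2) = 1.70711 > 0.8 ⇒ ∉ W
candidate 9: n = (1, 1, 0, -1) → π⊥ ≈ (-0.41421, +0.00000); max(|x|,|y|,|x±y|/√2) = 0.41421 ≤ 0.8 ⇒ ∈ W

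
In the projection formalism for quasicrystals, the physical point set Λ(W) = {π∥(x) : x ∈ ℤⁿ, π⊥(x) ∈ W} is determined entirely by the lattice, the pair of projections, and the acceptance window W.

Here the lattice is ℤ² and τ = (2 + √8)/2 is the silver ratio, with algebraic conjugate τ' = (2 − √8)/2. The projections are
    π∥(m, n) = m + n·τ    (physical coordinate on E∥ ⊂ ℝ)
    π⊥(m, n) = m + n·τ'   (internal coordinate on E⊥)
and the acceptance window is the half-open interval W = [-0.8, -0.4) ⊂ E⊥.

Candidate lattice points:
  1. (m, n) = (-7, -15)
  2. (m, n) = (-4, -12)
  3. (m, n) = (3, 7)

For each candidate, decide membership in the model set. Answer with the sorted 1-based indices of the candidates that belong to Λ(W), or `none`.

Numerically τ ≈ 2.414214 and τ' = −1/τ ≈ -0.414214.
candidate 1: (m,n)=(-7,-15) → π∥ = -7-15·τ ≈ -43.213203, π⊥ = -7-15·τ' ≈ -0.786797 ∈ [-0.8, -0.4) ⇒ IN Λ
candidate 2: (m,n)=(-4,-12) → π∥ = -4-12·τ ≈ -32.970563, π⊥ = -4-12·τ' ≈ 0.970563 ∉ [-0.8, -0.4) ⇒ out
candidate 3: (m,n)=(3,7) → π∥ = 3+7·τ ≈ 19.899495, π⊥ = 3+7·τ' ≈ 0.100505 ∉ [-0.8, -0.4) ⇒ out

1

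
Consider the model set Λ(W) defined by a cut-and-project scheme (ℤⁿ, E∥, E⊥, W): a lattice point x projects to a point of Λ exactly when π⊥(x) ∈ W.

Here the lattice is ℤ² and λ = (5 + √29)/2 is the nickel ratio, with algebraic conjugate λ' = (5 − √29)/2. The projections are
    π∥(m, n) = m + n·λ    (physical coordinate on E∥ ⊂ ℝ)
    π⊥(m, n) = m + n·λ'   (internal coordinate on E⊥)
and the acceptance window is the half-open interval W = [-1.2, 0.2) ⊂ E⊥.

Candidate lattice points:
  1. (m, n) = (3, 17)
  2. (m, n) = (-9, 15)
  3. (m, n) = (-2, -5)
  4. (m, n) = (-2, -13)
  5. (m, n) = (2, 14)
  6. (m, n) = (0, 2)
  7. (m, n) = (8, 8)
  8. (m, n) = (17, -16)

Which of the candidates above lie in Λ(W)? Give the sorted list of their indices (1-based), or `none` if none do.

Compute λ' = (5−√29)/2 = -0.192582, so π⊥(m,n) = m -0.192582·n.
[1] lift (3,17): star map gives -0.273901; window check -1.2 ≤ -0.273901 < 0.2 is true → IN Λ
[2] lift (-9,15): star map gives -11.888736; window check -1.2 ≤ -11.888736 < 0.2 is false → out
[3] lift (-2,-5): star map gives -1.037088; window check -1.2 ≤ -1.037088 < 0.2 is true → IN Λ
[4] lift (-2,-13): star map gives 0.503571; window check -1.2 ≤ 0.503571 < 0.2 is false → out
[5] lift (2,14): star map gives -0.696154; window check -1.2 ≤ -0.696154 < 0.2 is true → IN Λ
[6] lift (0,2): star map gives -0.385165; window check -1.2 ≤ -0.385165 < 0.2 is true → IN Λ
[7] lift (8,8): star map gives 6.459341; window check -1.2 ≤ 6.459341 < 0.2 is false → out
[8] lift (17,-16): star map gives 20.081318; window check -1.2 ≤ 20.081318 < 0.2 is false → out

1, 3, 5, 6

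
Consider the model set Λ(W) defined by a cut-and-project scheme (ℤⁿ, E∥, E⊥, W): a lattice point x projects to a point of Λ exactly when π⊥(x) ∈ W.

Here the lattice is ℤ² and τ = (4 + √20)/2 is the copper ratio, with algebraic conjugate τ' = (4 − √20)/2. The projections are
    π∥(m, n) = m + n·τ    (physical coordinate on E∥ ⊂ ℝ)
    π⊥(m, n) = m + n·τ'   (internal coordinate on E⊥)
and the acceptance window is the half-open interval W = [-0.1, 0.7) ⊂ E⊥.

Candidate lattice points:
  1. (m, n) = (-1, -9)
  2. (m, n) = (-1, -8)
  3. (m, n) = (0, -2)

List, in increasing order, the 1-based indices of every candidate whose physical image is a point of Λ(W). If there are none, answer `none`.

τ' = (4−√20)/2 ≈ -0.23607.
#1 (-1,-9): internal coord -1 + (-9)·τ' = +1.12461; +1.12461 ∉ [-0.1, 0.7) → out
#2 (-1,-8): internal coord -1 + (-8)·τ' = +0.88854; +0.88854 ∉ [-0.1, 0.7) → out
#3 (0,-2): internal coord 0 + (-2)·τ' = +0.47214; +0.47214 ∈ [-0.1, 0.7) → IN Λ

3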